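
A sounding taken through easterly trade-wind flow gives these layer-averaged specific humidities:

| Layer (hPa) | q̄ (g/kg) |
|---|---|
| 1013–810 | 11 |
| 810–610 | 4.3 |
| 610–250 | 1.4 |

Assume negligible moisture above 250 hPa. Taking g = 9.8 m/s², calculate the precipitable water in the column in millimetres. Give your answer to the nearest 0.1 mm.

Precipitable water is the column-integrated vapour mass per unit area: PW = (1/g) Σ q̄ Δp, with q in kg/kg and Δp in Pa (1 kg/m² of water = 1 mm).
Layer 1013–810 hPa: Δp = 203 hPa = 20300 Pa, q̄ = 0.011 kg/kg → 0.011 × 20300 / 9.8 = 22.79 mm
Layer 810–610 hPa: Δp = 200 hPa = 20000 Pa, q̄ = 0.0043 kg/kg → 0.0043 × 20000 / 9.8 = 8.78 mm
Layer 610–250 hPa: Δp = 360 hPa = 36000 Pa, q̄ = 0.0014 kg/kg → 0.0014 × 36000 / 9.8 = 5.14 mm
PW = 22.79 + 8.78 + 5.14 = 36.71 ≈ 36.7 mm.

PW ≈ 36.7 mm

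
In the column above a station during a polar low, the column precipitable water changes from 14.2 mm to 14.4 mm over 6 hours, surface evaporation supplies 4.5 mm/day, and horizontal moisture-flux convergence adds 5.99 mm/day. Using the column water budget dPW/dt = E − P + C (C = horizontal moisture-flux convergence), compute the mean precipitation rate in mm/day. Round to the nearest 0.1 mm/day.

dPW/dt = (14.4 − 14.2) mm / (6/24 day) = +0.800 mm/day.
P = E + C − dPW/dt = 4.5 + (5.99) − (+0.800) = 9.7 mm/day.

P ≈ 9.7 mm/day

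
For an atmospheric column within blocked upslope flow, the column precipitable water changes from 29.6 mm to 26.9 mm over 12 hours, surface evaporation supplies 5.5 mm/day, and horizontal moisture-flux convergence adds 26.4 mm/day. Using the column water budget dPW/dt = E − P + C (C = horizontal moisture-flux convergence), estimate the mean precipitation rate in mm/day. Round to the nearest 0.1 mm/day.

P ≈ 37.3 mm/day

dPW/dt = (26.9 − 29.6) mm / (12/24 day) = -5.400 mm/day.
P = E + C − dPW/dt = 5.5 + (26.4) − (-5.400) = 37.3 mm/day.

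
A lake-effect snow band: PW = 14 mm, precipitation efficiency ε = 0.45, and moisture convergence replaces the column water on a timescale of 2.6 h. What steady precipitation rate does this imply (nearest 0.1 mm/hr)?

R ≈ 2.4 mm/hr

Each overturning extracts ε × PW = 0.45 × 14 = 6.3 mm.
Rate = ε·PW / τ = 6.3 / 2.6 h = 2.4 mm/hr.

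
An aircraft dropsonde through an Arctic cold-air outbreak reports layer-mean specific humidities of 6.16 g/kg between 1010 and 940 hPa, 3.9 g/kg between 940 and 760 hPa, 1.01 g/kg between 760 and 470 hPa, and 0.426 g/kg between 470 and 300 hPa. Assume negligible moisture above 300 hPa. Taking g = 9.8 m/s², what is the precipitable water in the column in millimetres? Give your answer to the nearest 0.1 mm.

Precipitable water is the column-integrated vapour mass per unit area: PW = (1/g) Σ q̄ Δp, with q in kg/kg and Δp in Pa (1 kg/m² of water = 1 mm).
Layer 1010–940 hPa: Δp = 70 hPa = 7000 Pa, q̄ = 0.00616 kg/kg → 0.00616 × 7000 / 9.8 = 4.40 mm
Layer 940–760 hPa: Δp = 180 hPa = 18000 Pa, q̄ = 0.0039 kg/kg → 0.0039 × 18000 / 9.8 = 7.16 mm
Layer 760–470 hPa: Δp = 290 hPa = 29000 Pa, q̄ = 0.00101 kg/kg → 0.00101 × 29000 / 9.8 = 2.99 mm
Layer 470–300 hPa: Δp = 170 hPa = 17000 Pa, q̄ = 0.000426 kg/kg → 0.000426 × 17000 / 9.8 = 0.74 mm
PW = 4.40 + 7.16 + 2.99 + 0.74 = 15.29 ≈ 15.3 mm.

PW ≈ 15.3 mm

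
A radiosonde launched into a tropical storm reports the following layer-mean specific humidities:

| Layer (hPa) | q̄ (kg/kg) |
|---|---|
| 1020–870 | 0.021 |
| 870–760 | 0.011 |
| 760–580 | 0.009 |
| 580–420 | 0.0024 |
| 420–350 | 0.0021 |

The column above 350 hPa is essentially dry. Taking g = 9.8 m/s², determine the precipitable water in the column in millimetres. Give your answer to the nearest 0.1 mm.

PW ≈ 66.4 mm

Precipitable water is the column-integrated vapour mass per unit area: PW = (1/g) Σ q̄ Δp, with q in kg/kg and Δp in Pa (1 kg/m² of water = 1 mm).
Layer 1020–870 hPa: Δp = 150 hPa = 15000 Pa, q̄ = 0.021 kg/kg → 0.021 × 15000 / 9.8 = 32.14 mm
Layer 870–760 hPa: Δp = 110 hPa = 11000 Pa, q̄ = 0.011 kg/kg → 0.011 × 11000 / 9.8 = 12.35 mm
Layer 760–580 hPa: Δp = 180 hPa = 18000 Pa, q̄ = 0.009 kg/kg → 0.009 × 18000 / 9.8 = 16.53 mm
Layer 580–420 hPa: Δp = 160 hPa = 16000 Pa, q̄ = 0.0024 kg/kg → 0.0024 × 16000 / 9.8 = 3.92 mm
Layer 420–350 hPa: Δp = 70 hPa = 7000 Pa, q̄ = 0.0021 kg/kg → 0.0021 × 7000 / 9.8 = 1.50 mm
PW = 32.14 + 12.35 + 16.53 + 3.92 + 1.50 = 66.44 ≈ 66.4 mm.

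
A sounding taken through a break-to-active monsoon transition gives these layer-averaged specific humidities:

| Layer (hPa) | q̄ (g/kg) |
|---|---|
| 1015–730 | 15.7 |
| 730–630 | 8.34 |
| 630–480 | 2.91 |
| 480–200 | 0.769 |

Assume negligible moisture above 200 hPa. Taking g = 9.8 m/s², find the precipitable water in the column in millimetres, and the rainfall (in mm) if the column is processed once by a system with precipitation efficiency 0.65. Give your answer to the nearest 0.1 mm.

Precipitable water is the column-integrated vapour mass per unit area: PW = (1/g) Σ q̄ Δp, with q in kg/kg and Δp in Pa (1 kg/m² of water = 1 mm).
Layer 1015–730 hPa: Δp = 285 hPa = 28500 Pa, q̄ = 0.0157 kg/kg → 0.0157 × 28500 / 9.8 = 45.66 mm
Layer 730–630 hPa: Δp = 100 hPa = 10000 Pa, q̄ = 0.00834 kg/kg → 0.00834 × 10000 / 9.8 = 8.51 mm
Layer 630–480 hPa: Δp = 150 hPa = 15000 Pa, q̄ = 0.00291 kg/kg → 0.00291 × 15000 / 9.8 = 4.45 mm
Layer 480–200 hPa: Δp = 280 hPa = 28000 Pa, q̄ = 0.000769 kg/kg → 0.000769 × 28000 / 9.8 = 2.20 mm
PW = 45.66 + 8.51 + 4.45 + 2.20 = 60.82 ≈ 60.8 mm.
Rainfall = ε × PW = 0.65 × 60.8 = 39.5 mm.

PW ≈ 60.8 mm; rainfall ≈ 39.5 mm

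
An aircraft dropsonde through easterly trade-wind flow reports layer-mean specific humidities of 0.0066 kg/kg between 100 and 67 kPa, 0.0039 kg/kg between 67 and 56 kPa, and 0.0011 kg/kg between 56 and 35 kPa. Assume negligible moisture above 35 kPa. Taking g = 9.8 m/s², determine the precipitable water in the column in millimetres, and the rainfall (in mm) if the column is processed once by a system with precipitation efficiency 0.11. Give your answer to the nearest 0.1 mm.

Precipitable water is the column-integrated vapour mass per unit area: PW = (1/g) Σ q̄ Δp, with q in kg/kg and Δp in Pa (1 kg/m² of water = 1 mm).
Layer 100–67 kPa: Δp = 330 hPa = 33000 Pa, q̄ = 0.0066 kg/kg → 0.0066 × 33000 / 9.8 = 22.22 mm
Layer 67–56 kPa: Δp = 110 hPa = 11000 Pa, q̄ = 0.0039 kg/kg → 0.0039 × 11000 / 9.8 = 4.38 mm
Layer 56–35 kPa: Δp = 210 hPa = 21000 Pa, q̄ = 0.0011 kg/kg → 0.0011 × 21000 / 9.8 = 2.36 mm
PW = 22.22 + 4.38 + 2.36 = 28.96 ≈ 29.0 mm.
Rainfall = ε × PW = 0.11 × 29.0 = 3.2 mm.

PW ≈ 29.0 mm; rainfall ≈ 3.2 mm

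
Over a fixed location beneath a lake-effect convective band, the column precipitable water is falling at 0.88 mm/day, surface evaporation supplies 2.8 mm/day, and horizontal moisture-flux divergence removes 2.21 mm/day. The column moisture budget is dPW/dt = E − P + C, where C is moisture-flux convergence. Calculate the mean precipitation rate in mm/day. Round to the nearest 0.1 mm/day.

dPW/dt = -0.88 mm/day.
P = E + C − dPW/dt = 2.8 + (-2.21) − (-0.88) = 1.5 mm/day.

P ≈ 1.5 mm/day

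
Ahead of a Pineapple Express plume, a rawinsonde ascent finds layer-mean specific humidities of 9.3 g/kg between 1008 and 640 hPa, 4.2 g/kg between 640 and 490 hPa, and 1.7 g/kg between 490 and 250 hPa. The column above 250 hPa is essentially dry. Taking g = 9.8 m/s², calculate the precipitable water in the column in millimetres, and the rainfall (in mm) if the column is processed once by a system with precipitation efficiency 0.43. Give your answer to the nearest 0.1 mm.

PW ≈ 45.5 mm; rainfall ≈ 19.6 mm

Precipitable water is the column-integrated vapour mass per unit area: PW = (1/g) Σ q̄ Δp, with q in kg/kg and Δp in Pa (1 kg/m² of water = 1 mm).
Layer 1008–640 hPa: Δp = 368 hPa = 36800 Pa, q̄ = 0.0093 kg/kg → 0.0093 × 36800 / 9.8 = 34.92 mm
Layer 640–490 hPa: Δp = 150 hPa = 15000 Pa, q̄ = 0.0042 kg/kg → 0.0042 × 15000 / 9.8 = 6.43 mm
Layer 490–250 hPa: Δp = 240 hPa = 24000 Pa, q̄ = 0.0017 kg/kg → 0.0017 × 24000 / 9.8 = 4.16 mm
PW = 34.92 + 6.43 + 4.16 = 45.51 ≈ 45.5 mm.
Rainfall = ε × PW = 0.43 × 45.5 = 19.6 mm.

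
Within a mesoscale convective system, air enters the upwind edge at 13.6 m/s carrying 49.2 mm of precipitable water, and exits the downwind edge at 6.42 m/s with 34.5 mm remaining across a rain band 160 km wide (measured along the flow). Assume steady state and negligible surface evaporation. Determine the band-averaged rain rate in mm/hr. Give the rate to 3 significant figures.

R ≈ 10.1 mm/hr

Column moisture flux per unit crosswind length is F = V × PW.
Inflow: F_in = 13.6 × 49.2 = 669.12 mm·m/s
Outflow: F_out = 6.42 × 34.5 = 221.49 mm·m/s
Steady-state rate R = (F_in − F_out)/L = (669.12 − 221.49) / 160000 m = 2.798e-03 mm/s.
R = 2.798e-03 × 3600 = 10.1 mm/hr.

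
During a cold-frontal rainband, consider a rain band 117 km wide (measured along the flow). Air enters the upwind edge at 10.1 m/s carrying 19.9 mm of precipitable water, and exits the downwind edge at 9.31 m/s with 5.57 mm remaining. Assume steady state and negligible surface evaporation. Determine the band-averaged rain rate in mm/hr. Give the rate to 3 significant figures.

R ≈ 4.59 mm/hr

Column moisture flux per unit crosswind length is F = V × PW.
Inflow: F_in = 10.1 × 19.9 = 200.99 mm·m/s
Outflow: F_out = 9.31 × 5.57 = 51.8567 mm·m/s
Steady-state rate R = (F_in − F_out)/L = (200.99 − 51.8567) / 117000 m = 1.275e-03 mm/s.
R = 1.275e-03 × 3600 = 4.59 mm/hr.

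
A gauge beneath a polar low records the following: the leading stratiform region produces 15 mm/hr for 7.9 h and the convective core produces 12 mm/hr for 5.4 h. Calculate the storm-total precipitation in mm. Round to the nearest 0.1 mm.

Total = Σ Rᵢ Δtᵢ = 15 × 7.9 + 12 × 5.4
      = 118.5 + 64.8 = 183.3 mm.

total ≈ 183.3 mm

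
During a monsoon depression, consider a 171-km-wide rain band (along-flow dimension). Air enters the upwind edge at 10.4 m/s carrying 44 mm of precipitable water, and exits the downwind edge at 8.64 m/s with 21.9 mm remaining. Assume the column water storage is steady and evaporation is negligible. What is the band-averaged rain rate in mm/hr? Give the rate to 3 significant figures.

R ≈ 5.65 mm/hr

Column moisture flux per unit crosswind length is F = V × PW.
Inflow: F_in = 10.4 × 44 = 457.6 mm·m/s
Outflow: F_out = 8.64 × 21.9 = 189.216 mm·m/s
Steady-state rate R = (F_in − F_out)/L = (457.6 − 189.216) / 171000 m = 1.569e-03 mm/s.
R = 1.569e-03 × 3600 = 5.65 mm/hr.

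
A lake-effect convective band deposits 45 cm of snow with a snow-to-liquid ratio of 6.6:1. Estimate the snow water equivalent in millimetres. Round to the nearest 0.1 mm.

SWE = snow depth / ratio = 45 cm / 6.6 = 6.818 cm = 68.2 mm.

SWE ≈ 68.2 mm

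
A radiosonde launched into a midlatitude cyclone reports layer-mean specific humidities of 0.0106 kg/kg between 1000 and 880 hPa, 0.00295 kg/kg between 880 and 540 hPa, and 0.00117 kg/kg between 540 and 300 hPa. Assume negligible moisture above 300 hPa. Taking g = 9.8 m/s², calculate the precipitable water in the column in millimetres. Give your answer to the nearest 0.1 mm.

PW ≈ 26.1 mm

Precipitable water is the column-integrated vapour mass per unit area: PW = (1/g) Σ q̄ Δp, with q in kg/kg and Δp in Pa (1 kg/m² of water = 1 mm).
Layer 1000–880 hPa: Δp = 120 hPa = 12000 Pa, q̄ = 0.0106 kg/kg → 0.0106 × 12000 / 9.8 = 12.98 mm
Layer 880–540 hPa: Δp = 340 hPa = 34000 Pa, q̄ = 0.00295 kg/kg → 0.00295 × 34000 / 9.8 = 10.23 mm
Layer 540–300 hPa: Δp = 240 hPa = 24000 Pa, q̄ = 0.00117 kg/kg → 0.00117 × 24000 / 9.8 = 2.87 mm
PW = 12.98 + 10.23 + 2.87 = 26.08 ≈ 26.1 mm.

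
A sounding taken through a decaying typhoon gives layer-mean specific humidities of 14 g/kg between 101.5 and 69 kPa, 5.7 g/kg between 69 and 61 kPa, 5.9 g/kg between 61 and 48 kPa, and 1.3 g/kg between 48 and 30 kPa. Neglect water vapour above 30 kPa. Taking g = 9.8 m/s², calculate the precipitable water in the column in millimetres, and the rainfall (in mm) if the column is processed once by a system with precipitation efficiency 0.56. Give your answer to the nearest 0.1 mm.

Precipitable water is the column-integrated vapour mass per unit area: PW = (1/g) Σ q̄ Δp, with q in kg/kg and Δp in Pa (1 kg/m² of water = 1 mm).
Layer 101.5–69 kPa: Δp = 325 hPa = 32500 Pa, q̄ = 0.014 kg/kg → 0.014 × 32500 / 9.8 = 46.43 mm
Layer 69–61 kPa: Δp = 80 hPa = 8000 Pa, q̄ = 0.0057 kg/kg → 0.0057 × 8000 / 9.8 = 4.65 mm
Layer 61–48 kPa: Δp = 130 hPa = 13000 Pa, q̄ = 0.0059 kg/kg → 0.0059 × 13000 / 9.8 = 7.83 mm
Layer 48–30 kPa: Δp = 180 hPa = 18000 Pa, q̄ = 0.0013 kg/kg → 0.0013 × 18000 / 9.8 = 2.39 mm
PW = 46.43 + 4.65 + 7.83 + 2.39 = 61.30 ≈ 61.3 mm.
Rainfall = ε × PW = 0.56 × 61.3 = 34.3 mm.

PW ≈ 61.3 mm; rainfall ≈ 34.3 mm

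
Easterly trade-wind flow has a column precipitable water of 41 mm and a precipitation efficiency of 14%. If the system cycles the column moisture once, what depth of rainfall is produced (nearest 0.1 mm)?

rainfall ≈ 5.7 mm

Rainfall = ε × PW = 0.14 × 41 = 5.7 mm.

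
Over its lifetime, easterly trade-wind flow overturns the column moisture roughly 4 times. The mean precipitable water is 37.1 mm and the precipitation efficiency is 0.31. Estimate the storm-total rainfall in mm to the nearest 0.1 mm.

rainfall ≈ 46.0 mm

Each cycle deposits ε × PW = 0.31 × 37.1 = 11.501 mm.
Over 4 cycles: 4 × 11.501 = 46.0 mm.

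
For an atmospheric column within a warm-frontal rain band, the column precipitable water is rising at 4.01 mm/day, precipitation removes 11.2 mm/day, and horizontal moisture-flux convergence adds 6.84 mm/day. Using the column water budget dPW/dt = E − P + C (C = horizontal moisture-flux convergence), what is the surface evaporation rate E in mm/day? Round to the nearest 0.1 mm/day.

E ≈ 8.4 mm/day

dPW/dt = +4.01 mm/day.
E = dPW/dt + P − C = (+4.01) + 11.2 − (6.84) = 8.4 mm/day.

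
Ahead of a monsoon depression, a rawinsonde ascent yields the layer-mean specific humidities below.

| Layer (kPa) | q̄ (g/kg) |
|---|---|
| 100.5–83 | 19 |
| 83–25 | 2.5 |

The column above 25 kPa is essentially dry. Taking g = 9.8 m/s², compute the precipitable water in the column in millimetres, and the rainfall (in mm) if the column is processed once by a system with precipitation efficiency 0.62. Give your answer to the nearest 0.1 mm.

PW ≈ 48.7 mm; rainfall ≈ 30.2 mm

Precipitable water is the column-integrated vapour mass per unit area: PW = (1/g) Σ q̄ Δp, with q in kg/kg and Δp in Pa (1 kg/m² of water = 1 mm).
Layer 100.5–83 kPa: Δp = 175 hPa = 17500 Pa, q̄ = 0.019 kg/kg → 0.019 × 17500 / 9.8 = 33.93 mm
Layer 83–25 kPa: Δp = 580 hPa = 58000 Pa, q̄ = 0.0025 kg/kg → 0.0025 × 58000 / 9.8 = 14.80 mm
PW = 33.93 + 14.80 = 48.73 ≈ 48.7 mm.
Rainfall = ε × PW = 0.62 × 48.7 = 30.2 mm.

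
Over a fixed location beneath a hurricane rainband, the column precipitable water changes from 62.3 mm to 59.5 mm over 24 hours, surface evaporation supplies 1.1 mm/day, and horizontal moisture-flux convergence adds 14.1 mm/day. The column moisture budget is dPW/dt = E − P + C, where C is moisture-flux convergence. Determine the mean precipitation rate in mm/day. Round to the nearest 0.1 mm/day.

P ≈ 18.0 mm/day

dPW/dt = (59.5 − 62.3) mm / (24/24 day) = -2.800 mm/day.
P = E + C − dPW/dt = 1.1 + (14.1) − (-2.800) = 18.0 mm/day.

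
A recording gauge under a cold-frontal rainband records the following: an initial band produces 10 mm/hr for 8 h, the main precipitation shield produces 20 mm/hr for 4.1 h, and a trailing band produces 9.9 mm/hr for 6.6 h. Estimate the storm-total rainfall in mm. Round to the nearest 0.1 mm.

total ≈ 227.3 mm

Total = Σ Rᵢ Δtᵢ = 10 × 8 + 20 × 4.1 + 9.9 × 6.6
      = 80 + 82 + 65.34 = 227.3 mm.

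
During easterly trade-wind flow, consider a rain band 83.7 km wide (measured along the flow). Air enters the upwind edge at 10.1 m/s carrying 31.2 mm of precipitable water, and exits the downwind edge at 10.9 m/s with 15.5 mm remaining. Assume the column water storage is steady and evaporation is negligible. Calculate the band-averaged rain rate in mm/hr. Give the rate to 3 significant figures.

R ≈ 6.29 mm/hr

Column moisture flux per unit crosswind length is F = V × PW.
Inflow: F_in = 10.1 × 31.2 = 315.12 mm·m/s
Outflow: F_out = 10.9 × 15.5 = 168.95 mm·m/s
Steady-state rate R = (F_in − F_out)/L = (315.12 − 168.95) / 83700 m = 1.746e-03 mm/s.
R = 1.746e-03 × 3600 = 6.29 mm/hr.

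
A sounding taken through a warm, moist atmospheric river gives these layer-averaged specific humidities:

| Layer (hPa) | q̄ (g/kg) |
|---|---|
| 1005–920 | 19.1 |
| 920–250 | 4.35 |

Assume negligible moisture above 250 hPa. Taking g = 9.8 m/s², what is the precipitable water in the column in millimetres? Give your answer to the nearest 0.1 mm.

Precipitable water is the column-integrated vapour mass per unit area: PW = (1/g) Σ q̄ Δp, with q in kg/kg and Δp in Pa (1 kg/m² of water = 1 mm).
Layer 1005–920 hPa: Δp = 85 hPa = 8500 Pa, q̄ = 0.0191 kg/kg → 0.0191 × 8500 / 9.8 = 16.57 mm
Layer 920–250 hPa: Δp = 670 hPa = 67000 Pa, q̄ = 0.00435 kg/kg → 0.00435 × 67000 / 9.8 = 29.74 mm
PW = 16.57 + 29.74 = 46.31 ≈ 46.3 mm.

PW ≈ 46.3 mm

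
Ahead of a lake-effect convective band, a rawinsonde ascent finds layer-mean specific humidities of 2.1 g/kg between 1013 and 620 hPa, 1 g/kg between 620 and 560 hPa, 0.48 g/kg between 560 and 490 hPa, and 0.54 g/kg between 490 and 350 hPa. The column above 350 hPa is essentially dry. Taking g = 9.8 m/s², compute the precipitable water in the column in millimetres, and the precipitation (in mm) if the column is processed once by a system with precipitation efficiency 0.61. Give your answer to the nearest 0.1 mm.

Precipitable water is the column-integrated vapour mass per unit area: PW = (1/g) Σ q̄ Δp, with q in kg/kg and Δp in Pa (1 kg/m² of water = 1 mm).
Layer 1013–620 hPa: Δp = 393 hPa = 39300 Pa, q̄ = 0.0021 kg/kg → 0.0021 × 39300 / 9.8 = 8.42 mm
Layer 620–560 hPa: Δp = 60 hPa = 6000 Pa, q̄ = 0.001 kg/kg → 0.001 × 6000 / 9.8 = 0.61 mm
Layer 560–490 hPa: Δp = 70 hPa = 7000 Pa, q̄ = 0.00048 kg/kg → 0.00048 × 7000 / 9.8 = 0.34 mm
Layer 490–350 hPa: Δp = 140 hPa = 14000 Pa, q̄ = 0.00054 kg/kg → 0.00054 × 14000 / 9.8 = 0.77 mm
PW = 8.42 + 0.61 + 0.34 + 0.77 = 10.14 ≈ 10.1 mm.
Precipitation = ε × PW = 0.61 × 10.1 = 6.2 mm.

PW ≈ 10.1 mm; precipitation ≈ 6.2 mm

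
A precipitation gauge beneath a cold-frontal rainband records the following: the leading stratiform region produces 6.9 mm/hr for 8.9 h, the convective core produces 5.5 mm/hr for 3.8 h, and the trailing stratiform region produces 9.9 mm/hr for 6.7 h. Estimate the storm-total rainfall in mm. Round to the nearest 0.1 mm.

Total = Σ Rᵢ Δtᵢ = 6.9 × 8.9 + 5.5 × 3.8 + 9.9 × 6.7
      = 61.41 + 20.9 + 66.33 = 148.6 mm.

total ≈ 148.6 mm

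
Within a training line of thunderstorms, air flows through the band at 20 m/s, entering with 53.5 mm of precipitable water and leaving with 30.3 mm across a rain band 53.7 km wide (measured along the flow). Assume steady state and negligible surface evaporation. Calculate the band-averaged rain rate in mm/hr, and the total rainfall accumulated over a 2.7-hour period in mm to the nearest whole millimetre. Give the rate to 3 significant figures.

R ≈ 31.1 mm/hr; total ≈ 84 mm

Column moisture flux per unit crosswind length is F = V × PW.
Inflow: F_in = 20 × 53.5 = 1070 mm·m/s
Outflow: F_out = 20 × 30.3 = 606 mm·m/s
Steady-state rate R = (F_in − F_out)/L = (1070 − 606) / 53700 m = 8.641e-03 mm/s.
R = 8.641e-03 × 3600 = 31.1 mm/hr.
Over 2.7 h: total = 31.1 × 2.7 = 83.97 ≈ 84 mm.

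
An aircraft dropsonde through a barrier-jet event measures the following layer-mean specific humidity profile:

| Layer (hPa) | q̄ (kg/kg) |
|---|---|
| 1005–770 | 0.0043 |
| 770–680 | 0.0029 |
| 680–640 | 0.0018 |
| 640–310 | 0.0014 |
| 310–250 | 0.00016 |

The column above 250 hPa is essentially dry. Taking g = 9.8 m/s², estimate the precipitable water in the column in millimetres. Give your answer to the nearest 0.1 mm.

Precipitable water is the column-integrated vapour mass per unit area: PW = (1/g) Σ q̄ Δp, with q in kg/kg and Δp in Pa (1 kg/m² of water = 1 mm).
Layer 1005–770 hPa: Δp = 235 hPa = 23500 Pa, q̄ = 0.0043 kg/kg → 0.0043 × 23500 / 9.8 = 10.31 mm
Layer 770–680 hPa: Δp = 90 hPa = 9000 Pa, q̄ = 0.0029 kg/kg → 0.0029 × 9000 / 9.8 = 2.66 mm
Layer 680–640 hPa: Δp = 40 hPa = 4000 Pa, q̄ = 0.0018 kg/kg → 0.0018 × 4000 / 9.8 = 0.73 mm
Layer 640–310 hPa: Δp = 330 hPa = 33000 Pa, q̄ = 0.0014 kg/kg → 0.0014 × 33000 / 9.8 = 4.71 mm
Layer 310–250 hPa: Δp = 60 hPa = 6000 Pa, q̄ = 0.00016 kg/kg → 0.00016 × 6000 / 9.8 = 0.10 mm
PW = 10.31 + 2.66 + 0.73 + 4.71 + 0.10 = 18.51 ≈ 18.5 mm.

PW ≈ 18.5 mm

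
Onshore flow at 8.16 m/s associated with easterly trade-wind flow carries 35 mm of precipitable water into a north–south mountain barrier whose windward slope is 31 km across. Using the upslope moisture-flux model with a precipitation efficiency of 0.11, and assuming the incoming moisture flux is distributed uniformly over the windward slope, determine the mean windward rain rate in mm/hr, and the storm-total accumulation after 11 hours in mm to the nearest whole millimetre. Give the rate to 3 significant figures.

Incoming column moisture flux per unit ridge length: F = V × PW = 8.16 × 35 = 285.6 mm·m/s.
Spread over the 31 km slope with efficiency ε = 0.11: R = ε·F/W = 0.11 × 285.6 / 31000 m = 1.013e-03 mm/s.
R = 1.013e-03 × 3600 = 3.65 mm/hr.
Over 11 h: total = 3.65 × 11 = 40.15 ≈ 40 mm.

R ≈ 3.65 mm/hr; total ≈ 40 mm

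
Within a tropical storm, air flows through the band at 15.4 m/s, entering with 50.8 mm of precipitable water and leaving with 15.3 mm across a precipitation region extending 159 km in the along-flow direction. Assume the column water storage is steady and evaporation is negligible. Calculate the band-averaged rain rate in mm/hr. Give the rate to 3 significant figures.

Column moisture flux per unit crosswind length is F = V × PW.
Inflow: F_in = 15.4 × 50.8 = 782.32 mm·m/s
Outflow: F_out = 15.4 × 15.3 = 235.62 mm·m/s
Steady-state rate R = (F_in − F_out)/L = (782.32 − 235.62) / 159000 m = 3.438e-03 mm/s.
R = 3.438e-03 × 3600 = 12.4 mm/hr.

R ≈ 12.4 mm/hr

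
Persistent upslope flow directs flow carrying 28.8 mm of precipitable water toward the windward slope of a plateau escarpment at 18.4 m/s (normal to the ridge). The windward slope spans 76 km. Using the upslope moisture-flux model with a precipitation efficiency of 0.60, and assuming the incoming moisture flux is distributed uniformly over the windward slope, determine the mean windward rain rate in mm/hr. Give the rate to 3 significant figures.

Incoming column moisture flux per unit ridge length: F = V × PW = 18.4 × 28.8 = 529.92 mm·m/s.
Spread over the 76 km slope with efficiency ε = 0.60: R = ε·F/W = 0.60 × 529.92 / 76000 m = 4.184e-03 mm/s.
R = 4.184e-03 × 3600 = 15.1 mm/hr.

R ≈ 15.1 mm/hr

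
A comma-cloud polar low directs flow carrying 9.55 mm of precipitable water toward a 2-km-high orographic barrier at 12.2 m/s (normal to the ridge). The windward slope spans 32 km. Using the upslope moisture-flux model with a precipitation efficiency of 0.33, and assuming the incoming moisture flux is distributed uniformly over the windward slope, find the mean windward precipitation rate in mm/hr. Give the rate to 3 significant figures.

R ≈ 4.33 mm/hr

Incoming column moisture flux per unit ridge length: F = V × PW = 12.2 × 9.55 = 116.51 mm·m/s.
Spread over the 32 km slope with efficiency ε = 0.33: R = ε·F/W = 0.33 × 116.51 / 32000 m = 1.202e-03 mm/s.
R = 1.202e-03 × 3600 = 4.33 mm/hr.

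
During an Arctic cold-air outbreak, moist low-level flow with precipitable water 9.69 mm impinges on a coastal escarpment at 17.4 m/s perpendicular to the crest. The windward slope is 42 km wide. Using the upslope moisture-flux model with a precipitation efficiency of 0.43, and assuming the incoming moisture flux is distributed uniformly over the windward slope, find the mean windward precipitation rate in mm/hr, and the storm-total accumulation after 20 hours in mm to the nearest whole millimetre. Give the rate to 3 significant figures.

Incoming column moisture flux per unit ridge length: F = V × PW = 17.4 × 9.69 = 168.606 mm·m/s.
Spread over the 42 km slope with efficiency ε = 0.43: R = ε·F/W = 0.43 × 168.606 / 42000 m = 1.726e-03 mm/s.
R = 1.726e-03 × 3600 = 6.21 mm/hr.
Over 20 h: total = 6.21 × 20 = 124.2 ≈ 124 mm.

R ≈ 6.21 mm/hr; total ≈ 124 mm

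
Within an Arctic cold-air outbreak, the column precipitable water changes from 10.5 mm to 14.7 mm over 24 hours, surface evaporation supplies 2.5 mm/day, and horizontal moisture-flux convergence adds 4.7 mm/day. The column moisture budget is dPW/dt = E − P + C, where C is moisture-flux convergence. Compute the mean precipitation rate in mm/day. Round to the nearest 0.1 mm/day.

P ≈ 3.0 mm/day

dPW/dt = (14.7 − 10.5) mm / (24/24 day) = +4.200 mm/day.
P = E + C − dPW/dt = 2.5 + (4.7) − (+4.200) = 3.0 mm/day.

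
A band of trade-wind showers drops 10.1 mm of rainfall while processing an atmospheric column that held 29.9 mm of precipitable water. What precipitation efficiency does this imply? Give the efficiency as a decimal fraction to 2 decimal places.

ε = rainfall / PW = 10.1 / 29.9 = 0.34.

ε ≈ 0.34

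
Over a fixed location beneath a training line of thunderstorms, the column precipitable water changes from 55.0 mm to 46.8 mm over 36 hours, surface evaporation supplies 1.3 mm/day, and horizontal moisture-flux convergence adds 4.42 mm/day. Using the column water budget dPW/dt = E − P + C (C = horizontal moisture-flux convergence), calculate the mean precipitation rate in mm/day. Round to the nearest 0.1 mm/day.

P ≈ 11.2 mm/day

dPW/dt = (46.8 − 55.0) mm / (36/24 day) = -5.467 mm/day.
P = E + C − dPW/dt = 1.3 + (4.42) − (-5.467) = 11.2 mm/day.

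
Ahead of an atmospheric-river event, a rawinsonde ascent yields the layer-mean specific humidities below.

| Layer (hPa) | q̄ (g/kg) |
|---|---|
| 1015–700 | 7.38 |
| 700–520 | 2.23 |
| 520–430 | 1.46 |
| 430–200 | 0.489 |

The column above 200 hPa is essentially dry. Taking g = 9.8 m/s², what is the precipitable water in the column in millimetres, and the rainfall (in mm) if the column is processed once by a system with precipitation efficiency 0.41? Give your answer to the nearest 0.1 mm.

Precipitable water is the column-integrated vapour mass per unit area: PW = (1/g) Σ q̄ Δp, with q in kg/kg and Δp in Pa (1 kg/m² of water = 1 mm).
Layer 1015–700 hPa: Δp = 315 hPa = 31500 Pa, q̄ = 0.00738 kg/kg → 0.00738 × 31500 / 9.8 = 23.72 mm
Layer 700–520 hPa: Δp = 180 hPa = 18000 Pa, q̄ = 0.00223 kg/kg → 0.00223 × 18000 / 9.8 = 4.10 mm
Layer 520–430 hPa: Δp = 90 hPa = 9000 Pa, q̄ = 0.00146 kg/kg → 0.00146 × 9000 / 9.8 = 1.34 mm
Layer 430–200 hPa: Δp = 230 hPa = 23000 Pa, q̄ = 0.000489 kg/kg → 0.000489 × 23000 / 9.8 = 1.15 mm
PW = 23.72 + 4.10 + 1.34 + 1.15 = 30.31 ≈ 30.3 mm.
Rainfall = ε × PW = 0.41 × 30.3 = 12.4 mm.

PW ≈ 30.3 mm; rainfall ≈ 12.4 mm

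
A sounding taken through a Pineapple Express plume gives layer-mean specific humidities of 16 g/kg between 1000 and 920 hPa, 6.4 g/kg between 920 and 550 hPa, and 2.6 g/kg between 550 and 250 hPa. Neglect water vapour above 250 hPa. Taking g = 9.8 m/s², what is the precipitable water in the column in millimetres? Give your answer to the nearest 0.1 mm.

PW ≈ 45.2 mm

Precipitable water is the column-integrated vapour mass per unit area: PW = (1/g) Σ q̄ Δp, with q in kg/kg and Δp in Pa (1 kg/m² of water = 1 mm).
Layer 1000–920 hPa: Δp = 80 hPa = 8000 Pa, q̄ = 0.016 kg/kg → 0.016 × 8000 / 9.8 = 13.06 mm
Layer 920–550 hPa: Δp = 370 hPa = 37000 Pa, q̄ = 0.0064 kg/kg → 0.0064 × 37000 / 9.8 = 24.16 mm
Layer 550–250 hPa: Δp = 300 hPa = 30000 Pa, q̄ = 0.0026 kg/kg → 0.0026 × 30000 / 9.8 = 7.96 mm
PW = 13.06 + 24.16 + 7.96 = 45.18 ≈ 45.2 mm.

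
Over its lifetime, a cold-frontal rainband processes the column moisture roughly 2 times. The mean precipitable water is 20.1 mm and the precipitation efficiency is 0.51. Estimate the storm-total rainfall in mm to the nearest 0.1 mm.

Each cycle deposits ε × PW = 0.51 × 20.1 = 10.251 mm.
Over 2 cycles: 2 × 10.251 = 20.5 mm.

rainfall ≈ 20.5 mm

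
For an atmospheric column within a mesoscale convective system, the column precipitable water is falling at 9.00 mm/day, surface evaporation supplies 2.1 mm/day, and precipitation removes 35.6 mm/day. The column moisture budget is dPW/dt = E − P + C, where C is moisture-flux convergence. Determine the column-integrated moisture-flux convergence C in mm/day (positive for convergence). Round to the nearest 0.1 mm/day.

C ≈ 24.5 mm/day

dPW/dt = -9.00 mm/day.
C = dPW/dt − E + P = (-9.00) − 2.1 + 35.6 = 24.5 mm/day.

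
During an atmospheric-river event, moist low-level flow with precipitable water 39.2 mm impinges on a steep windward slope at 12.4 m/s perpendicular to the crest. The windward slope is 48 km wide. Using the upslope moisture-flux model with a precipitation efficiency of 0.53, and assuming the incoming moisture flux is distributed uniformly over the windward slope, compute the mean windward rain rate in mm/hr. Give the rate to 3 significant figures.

R ≈ 19.3 mm/hr

Incoming column moisture flux per unit ridge length: F = V × PW = 12.4 × 39.2 = 486.08 mm·m/s.
Spread over the 48 km slope with efficiency ε = 0.53: R = ε·F/W = 0.53 × 486.08 / 48000 m = 5.367e-03 mm/s.
R = 5.367e-03 × 3600 = 19.3 mm/hr.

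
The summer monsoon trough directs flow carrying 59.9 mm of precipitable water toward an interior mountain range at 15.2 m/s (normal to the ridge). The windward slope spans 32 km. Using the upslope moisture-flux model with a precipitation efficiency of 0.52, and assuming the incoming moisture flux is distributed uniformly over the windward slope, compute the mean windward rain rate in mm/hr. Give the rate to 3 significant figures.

R ≈ 53.3 mm/hr

Incoming column moisture flux per unit ridge length: F = V × PW = 15.2 × 59.9 = 910.48 mm·m/s.
Spread over the 32 km slope with efficiency ε = 0.52: R = ε·F/W = 0.52 × 910.48 / 32000 m = 1.480e-02 mm/s.
R = 1.480e-02 × 3600 = 53.3 mm/hr.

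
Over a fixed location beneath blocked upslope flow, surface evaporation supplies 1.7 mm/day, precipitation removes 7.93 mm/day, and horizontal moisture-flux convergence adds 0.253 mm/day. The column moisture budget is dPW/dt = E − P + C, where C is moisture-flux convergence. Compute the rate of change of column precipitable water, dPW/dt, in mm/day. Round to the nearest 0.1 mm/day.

dPW/dt ≈ -6.0 mm/day

dPW/dt = E − P + C = 1.7 − 7.93 + (0.253) = -6.0 mm/day.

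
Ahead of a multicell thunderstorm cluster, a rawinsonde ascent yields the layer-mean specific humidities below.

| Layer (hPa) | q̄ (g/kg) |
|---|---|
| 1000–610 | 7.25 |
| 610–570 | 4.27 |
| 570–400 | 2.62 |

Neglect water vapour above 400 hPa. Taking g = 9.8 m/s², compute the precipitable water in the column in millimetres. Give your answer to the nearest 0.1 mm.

Precipitable water is the column-integrated vapour mass per unit area: PW = (1/g) Σ q̄ Δp, with q in kg/kg and Δp in Pa (1 kg/m² of water = 1 mm).
Layer 1000–610 hPa: Δp = 390 hPa = 39000 Pa, q̄ = 0.00725 kg/kg → 0.00725 × 39000 / 9.8 = 28.85 mm
Layer 610–570 hPa: Δp = 40 hPa = 4000 Pa, q̄ = 0.00427 kg/kg → 0.00427 × 4000 / 9.8 = 1.74 mm
Layer 570–400 hPa: Δp = 170 hPa = 17000 Pa, q̄ = 0.00262 kg/kg → 0.00262 × 17000 / 9.8 = 4.54 mm
PW = 28.85 + 1.74 + 4.54 = 35.13 ≈ 35.1 mm.

PW ≈ 35.1 mm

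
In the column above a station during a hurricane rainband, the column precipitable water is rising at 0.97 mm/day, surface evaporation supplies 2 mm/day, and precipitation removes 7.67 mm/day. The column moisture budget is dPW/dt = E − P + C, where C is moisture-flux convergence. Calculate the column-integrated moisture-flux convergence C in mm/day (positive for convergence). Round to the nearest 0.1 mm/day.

C ≈ 6.6 mm/day

dPW/dt = +0.97 mm/day.
C = dPW/dt − E + P = (+0.97) − 2 + 7.67 = 6.6 mm/day.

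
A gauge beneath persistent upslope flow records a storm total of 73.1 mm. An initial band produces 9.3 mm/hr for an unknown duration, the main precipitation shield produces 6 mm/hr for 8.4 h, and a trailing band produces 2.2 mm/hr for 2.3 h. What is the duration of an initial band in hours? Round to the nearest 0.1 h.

duration ≈ 1.9 h

Known phases: 6 × 8.4 + 2.2 × 2.3 = 50.4 + 5.06 = 55.46 mm.
Remaining depth = 73.1 − 55.46 = 17.64 mm.
Duration = 17.64 / 9.3 = 1.9 h.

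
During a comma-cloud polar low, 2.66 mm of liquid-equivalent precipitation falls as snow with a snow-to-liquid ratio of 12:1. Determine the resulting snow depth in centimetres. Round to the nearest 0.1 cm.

Snow depth = liquid × ratio = 2.66 mm × 12 = 31.92 mm = 3.2 cm.

snow depth ≈ 3.2 cm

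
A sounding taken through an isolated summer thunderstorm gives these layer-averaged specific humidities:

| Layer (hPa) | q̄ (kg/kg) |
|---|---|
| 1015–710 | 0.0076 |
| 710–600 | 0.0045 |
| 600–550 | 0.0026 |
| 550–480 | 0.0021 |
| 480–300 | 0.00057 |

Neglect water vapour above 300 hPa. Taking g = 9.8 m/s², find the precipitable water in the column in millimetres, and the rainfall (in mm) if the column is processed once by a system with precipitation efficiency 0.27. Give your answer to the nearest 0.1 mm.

PW ≈ 32.6 mm; rainfall ≈ 8.8 mm

Precipitable water is the column-integrated vapour mass per unit area: PW = (1/g) Σ q̄ Δp, with q in kg/kg and Δp in Pa (1 kg/m² of water = 1 mm).
Layer 1015–710 hPa: Δp = 305 hPa = 30500 Pa, q̄ = 0.0076 kg/kg → 0.0076 × 30500 / 9.8 = 23.65 mm
Layer 710–600 hPa: Δp = 110 hPa = 11000 Pa, q̄ = 0.0045 kg/kg → 0.0045 × 11000 / 9.8 = 5.05 mm
Layer 600–550 hPa: Δp = 50 hPa = 5000 Pa, q̄ = 0.0026 kg/kg → 0.0026 × 5000 / 9.8 = 1.33 mm
Layer 550–480 hPa: Δp = 70 hPa = 7000 Pa, q̄ = 0.0021 kg/kg → 0.0021 × 7000 / 9.8 = 1.50 mm
Layer 480–300 hPa: Δp = 180 hPa = 18000 Pa, q̄ = 0.00057 kg/kg → 0.00057 × 18000 / 9.8 = 1.05 mm
PW = 23.65 + 5.05 + 1.33 + 1.50 + 1.05 = 32.58 ≈ 32.6 mm.
Rainfall = ε × PW = 0.27 × 32.6 = 8.8 mm.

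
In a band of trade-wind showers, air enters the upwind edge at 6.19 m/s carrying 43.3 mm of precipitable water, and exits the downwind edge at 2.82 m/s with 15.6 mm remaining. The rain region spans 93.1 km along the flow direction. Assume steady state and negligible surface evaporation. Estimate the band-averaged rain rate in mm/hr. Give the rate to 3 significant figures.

R ≈ 8.66 mm/hr

Column moisture flux per unit crosswind length is F = V × PW.
Inflow: F_in = 6.19 × 43.3 = 268.027 mm·m/s
Outflow: F_out = 2.82 × 15.6 = 43.992 mm·m/s
Steady-state rate R = (F_in − F_out)/L = (268.027 − 43.992) / 93100 m = 2.406e-03 mm/s.
R = 2.406e-03 × 3600 = 8.66 mm/hr.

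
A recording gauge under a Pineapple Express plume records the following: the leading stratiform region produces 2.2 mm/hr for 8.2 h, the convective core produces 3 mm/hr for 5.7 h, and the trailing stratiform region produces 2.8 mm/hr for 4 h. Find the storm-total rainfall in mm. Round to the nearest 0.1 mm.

Total = Σ Rᵢ Δtᵢ = 2.2 × 8.2 + 3 × 5.7 + 2.8 × 4
      = 18.04 + 17.1 + 11.2 = 46.3 mm.

total ≈ 46.3 mm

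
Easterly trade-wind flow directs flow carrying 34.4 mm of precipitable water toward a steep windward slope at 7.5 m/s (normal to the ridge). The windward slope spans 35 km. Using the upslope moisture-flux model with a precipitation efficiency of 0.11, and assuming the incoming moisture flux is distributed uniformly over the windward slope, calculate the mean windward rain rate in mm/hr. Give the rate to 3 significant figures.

R ≈ 2.92 mm/hr

Incoming column moisture flux per unit ridge length: F = V × PW = 7.5 × 34.4 = 258 mm·m/s.
Spread over the 35 km slope with efficiency ε = 0.11: R = ε·F/W = 0.11 × 258 / 35000 m = 8.109e-04 mm/s.
R = 8.109e-04 × 3600 = 2.92 mm/hr.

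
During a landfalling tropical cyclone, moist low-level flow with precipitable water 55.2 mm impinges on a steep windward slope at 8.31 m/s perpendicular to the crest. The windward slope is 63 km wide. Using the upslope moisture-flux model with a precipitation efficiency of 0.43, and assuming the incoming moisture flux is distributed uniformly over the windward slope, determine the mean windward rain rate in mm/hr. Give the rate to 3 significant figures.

R ≈ 11.3 mm/hr

Incoming column moisture flux per unit ridge length: F = V × PW = 8.31 × 55.2 = 458.712 mm·m/s.
Spread over the 63 km slope with efficiency ε = 0.43: R = ε·F/W = 0.43 × 458.712 / 63000 m = 3.131e-03 mm/s.
R = 3.131e-03 × 3600 = 11.3 mm/hr.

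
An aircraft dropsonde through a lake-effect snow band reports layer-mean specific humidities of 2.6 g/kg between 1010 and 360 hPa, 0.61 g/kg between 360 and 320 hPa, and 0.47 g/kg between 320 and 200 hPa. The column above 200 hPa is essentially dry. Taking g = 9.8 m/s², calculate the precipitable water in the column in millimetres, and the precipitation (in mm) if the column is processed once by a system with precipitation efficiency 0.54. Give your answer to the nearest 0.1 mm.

PW ≈ 18.1 mm; precipitation ≈ 9.8 mm

Precipitable water is the column-integrated vapour mass per unit area: PW = (1/g) Σ q̄ Δp, with q in kg/kg and Δp in Pa (1 kg/m² of water = 1 mm).
Layer 1010–360 hPa: Δp = 650 hPa = 65000 Pa, q̄ = 0.0026 kg/kg → 0.0026 × 65000 / 9.8 = 17.24 mm
Layer 360–320 hPa: Δp = 40 hPa = 4000 Pa, q̄ = 0.00061 kg/kg → 0.00061 × 4000 / 9.8 = 0.25 mm
Layer 320–200 hPa: Δp = 120 hPa = 12000 Pa, q̄ = 0.00047 kg/kg → 0.00047 × 12000 / 9.8 = 0.58 mm
PW = 17.24 + 0.25 + 0.58 = 18.07 ≈ 18.1 mm.
Precipitation = ε × PW = 0.54 × 18.1 = 9.8 mm.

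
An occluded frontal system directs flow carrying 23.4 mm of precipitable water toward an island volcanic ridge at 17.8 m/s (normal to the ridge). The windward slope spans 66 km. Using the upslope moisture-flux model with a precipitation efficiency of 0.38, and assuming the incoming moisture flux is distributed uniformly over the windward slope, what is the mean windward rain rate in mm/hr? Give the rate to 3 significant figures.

Incoming column moisture flux per unit ridge length: F = V × PW = 17.8 × 23.4 = 416.52 mm·m/s.
Spread over the 66 km slope with efficiency ε = 0.38: R = ε·F/W = 0.38 × 416.52 / 66000 m = 2.398e-03 mm/s.
R = 2.398e-03 × 3600 = 8.63 mm/hr.

R ≈ 8.63 mm/hr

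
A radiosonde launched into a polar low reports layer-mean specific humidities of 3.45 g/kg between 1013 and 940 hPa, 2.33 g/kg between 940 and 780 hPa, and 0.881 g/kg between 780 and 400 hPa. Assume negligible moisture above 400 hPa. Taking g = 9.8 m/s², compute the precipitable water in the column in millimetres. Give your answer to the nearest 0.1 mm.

Precipitable water is the column-integrated vapour mass per unit area: PW = (1/g) Σ q̄ Δp, with q in kg/kg and Δp in Pa (1 kg/m² of water = 1 mm).
Layer 1013–940 hPa: Δp = 73 hPa = 7300 Pa, q̄ = 0.00345 kg/kg → 0.00345 × 7300 / 9.8 = 2.57 mm
Layer 940–780 hPa: Δp = 160 hPa = 16000 Pa, q̄ = 0.00233 kg/kg → 0.00233 × 16000 / 9.8 = 3.80 mm
Layer 780–400 hPa: Δp = 380 hPa = 38000 Pa, q̄ = 0.000881 kg/kg → 0.000881 × 38000 / 9.8 = 3.42 mm
PW = 2.57 + 3.80 + 3.42 = 9.79 ≈ 9.8 mm.

PW ≈ 9.8 mm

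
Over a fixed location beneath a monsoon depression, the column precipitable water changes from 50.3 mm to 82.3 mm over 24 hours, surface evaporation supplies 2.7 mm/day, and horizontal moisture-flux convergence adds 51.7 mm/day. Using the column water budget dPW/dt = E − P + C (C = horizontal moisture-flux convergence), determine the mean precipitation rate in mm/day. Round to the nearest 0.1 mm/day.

P ≈ 22.4 mm/day

dPW/dt = (82.3 − 50.3) mm / (24/24 day) = +32.000 mm/day.
P = E + C − dPW/dt = 2.7 + (51.7) − (+32.000) = 22.4 mm/day.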